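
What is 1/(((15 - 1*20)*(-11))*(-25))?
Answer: -1/1375 ≈ -0.00072727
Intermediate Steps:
1/(((15 - 1*20)*(-11))*(-25)) = 1/(((15 - 20)*(-11))*(-25)) = 1/(-5*(-11)*(-25)) = 1/(55*(-25)) = 1/(-1375) = -1/1375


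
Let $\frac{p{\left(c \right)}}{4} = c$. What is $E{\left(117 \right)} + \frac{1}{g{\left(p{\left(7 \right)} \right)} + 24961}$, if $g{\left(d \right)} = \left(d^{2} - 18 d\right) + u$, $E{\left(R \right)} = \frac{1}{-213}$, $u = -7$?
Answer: $- \frac{25021}{5374842} \approx -0.0046552$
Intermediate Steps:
$p{\left(c \right)} = 4 c$
$E{\left(R \right)} = - \frac{1}{213}$
$g{\left(d \right)} = -7 + d^{2} - 18 d$ ($g{\left(d \right)} = \left(d^{2} - 18 d\right) - 7 = -7 + d^{2} - 18 d$)
$E{\left(117 \right)} + \frac{1}{g{\left(p{\left(7 \right)} \right)} + 24961} = - \frac{1}{213} + \frac{1}{\left(-7 + \left(4 \cdot 7\right)^{2} - 18 \cdot 4 \cdot 7\right) + 24961} = - \frac{1}{213} + \frac{1}{\left(-7 + 28^{2} - 504\right) + 24961} = - \frac{1}{213} + \frac{1}{\left(-7 + 784 - 504\right) + 24961} = - \frac{1}{213} + \frac{1}{273 + 24961} = - \frac{1}{213} + \frac{1}{25234} = - \frac{25021}{5374842}$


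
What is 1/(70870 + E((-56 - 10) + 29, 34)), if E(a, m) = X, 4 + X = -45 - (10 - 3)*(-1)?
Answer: 1/70828 ≈ 1.4119e-5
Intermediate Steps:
X = -42 (X = -4 + (-45 - (10 - 3)*(-1)) = -4 + (-45 - 7*(-1)) = -4 + (-45 - 1*(-7)) = -4 + (-45 + 7) = -4 - 38 = -42)
E(a, m) = -42
1/(70870 + E((-56 - 10) + 29, 34)) = 1/(70870 - 42) = 1/70828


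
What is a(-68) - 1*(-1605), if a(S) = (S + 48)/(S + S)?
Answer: 54575/34 ≈ 1605.1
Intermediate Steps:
a(S) = (48 + S)/(2*S) (a(S) = (48 + S)/((2*S)) = (48 + S)*(1/(2*S)) = (48 + S)/(2*S))
a(-68) - 1*(-1605) = (½)*(48 - 68)/(-68) - 1*(-1605) = (½)*(-1/68)*(-20) + 1605 = 5/34 + 1605 = 54575/34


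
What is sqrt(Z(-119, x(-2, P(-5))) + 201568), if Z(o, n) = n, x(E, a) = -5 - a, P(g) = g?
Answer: 4*sqrt(12598) ≈ 448.96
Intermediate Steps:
sqrt(Z(-119, x(-2, P(-5))) + 201568) = sqrt((-5 - 1*(-5)) + 201568) = sqrt((-5 + 5) + 201568) = sqrt(0 + 201568) = sqrt(201568) = 4*sqrt(12598)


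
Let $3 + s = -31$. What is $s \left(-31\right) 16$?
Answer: $16864$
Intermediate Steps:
$s = -34$ ($s = -3 - 31 = -34$)
$s \left(-31\right) 16 = \left(-34\right) \left(-31\right) 16 = 1054 \cdot 16 = 16864$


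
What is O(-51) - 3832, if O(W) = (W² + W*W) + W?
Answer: 1319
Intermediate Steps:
O(W) = W + 2*W² (O(W) = (W² + W²) + W = 2*W² + W = W + 2*W²)
O(-51) - 3832 = -51*(1 + 2*(-51)) - 3832 = -51*(1 - 102) - 3832 = -51*(-101) - 3832 = 5151 - 3832 = 1319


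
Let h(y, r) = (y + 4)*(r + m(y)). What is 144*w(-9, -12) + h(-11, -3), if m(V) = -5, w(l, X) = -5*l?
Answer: 6536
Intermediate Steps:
h(y, r) = (-5 + r)*(4 + y) (h(y, r) = (y + 4)*(r - 5) = (4 + y)*(-5 + r) = (-5 + r)*(4 + y))
144*w(-9, -12) + h(-11, -3) = 144*(-5*(-9)) + (-20 - 5*(-11) + 4*(-3) - 3*(-11)) = 144*45 + (-20 + 55 - 12 + 33) = 6480 + 56 = 6536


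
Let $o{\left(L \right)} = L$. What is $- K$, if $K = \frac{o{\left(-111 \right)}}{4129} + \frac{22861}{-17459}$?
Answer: $\frac{96331018}{72088211} \approx 1.3363$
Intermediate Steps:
$K = - \frac{96331018}{72088211}$ ($K = - \frac{111}{4129} + \frac{22861}{-17459} = \left(-111\right) \frac{1}{4129} + 22861 \left(- \frac{1}{17459}\right) = - \frac{111}{4129} - \frac{22861}{17459} = - \frac{96331018}{72088211} \approx -1.3363$)
$- K = \left(-1\right) \left(- \frac{96331018}{72088211}\right) = \frac{96331018}{72088211}$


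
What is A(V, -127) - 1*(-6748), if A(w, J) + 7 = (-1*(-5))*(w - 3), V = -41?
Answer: 6521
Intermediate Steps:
A(w, J) = -22 + 5*w (A(w, J) = -7 + (-1*(-5))*(w - 3) = -7 + 5*(-3 + w) = -7 + (-15 + 5*w) = -22 + 5*w)
A(V, -127) - 1*(-6748) = (-22 + 5*(-41)) - 1*(-6748) = (-22 - 205) + 6748 = -227 + 6748 = 6521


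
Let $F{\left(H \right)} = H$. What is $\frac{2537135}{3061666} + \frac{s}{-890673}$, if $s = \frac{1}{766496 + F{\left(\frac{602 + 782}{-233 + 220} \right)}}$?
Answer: $\frac{11257055005125321031}{13584355018311185976} \approx 0.82868$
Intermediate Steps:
$s = \frac{13}{9963064}$ ($s = \frac{1}{766496 + \frac{602 + 782}{-233 + 220}} = \frac{1}{766496 + \frac{1384}{-13}} = \frac{1}{766496 + 1384 \left(- \frac{1}{13}\right)} = \frac{1}{766496 - \frac{1384}{13}} = \frac{1}{\frac{9963064}{13}} = \frac{13}{9963064} \approx 1.3048 \cdot 10^{-6}$)
$\frac{2537135}{3061666} + \frac{s}{-890673} = \frac{2537135}{3061666} + \frac{13}{9963064 \left(-890673\right)} = 2537135 \cdot \frac{1}{3061666} + \frac{13}{9963064} \left(- \frac{1}{890673}\right) = \frac{2537135}{3061666} - \frac{13}{8873832102072} = \frac{11257055005125321031}{13584355018311185976}$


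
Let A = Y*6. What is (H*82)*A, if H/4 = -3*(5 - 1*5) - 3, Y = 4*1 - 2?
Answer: -11808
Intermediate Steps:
Y = 2 (Y = 4 - 2 = 2)
A = 12 (A = 2*6 = 12)
H = -12 (H = 4*(-3*(5 - 1*5) - 3) = 4*(-3*(5 - 5) - 3) = 4*(-3*0 - 3) = 4*(0 - 3) = 4*(-3) = -12)
(H*82)*A = -12*82*12 = -984*12 = -11808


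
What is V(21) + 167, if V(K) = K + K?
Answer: 209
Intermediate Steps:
V(K) = 2*K
V(21) + 167 = 2*21 + 167 = 42 + 167 = 209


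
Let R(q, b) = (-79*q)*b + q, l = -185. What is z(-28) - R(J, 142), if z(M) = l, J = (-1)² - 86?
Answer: -953630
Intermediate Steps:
J = -85 (J = 1 - 86 = -85)
z(M) = -185
R(q, b) = q - 79*b*q (R(q, b) = -79*b*q + q = q - 79*b*q)
z(-28) - R(J, 142) = -185 - (-85)*(1 - 79*142) = -185 - (-85)*(1 - 11218) = -185 - (-85)*(-11217) = -185 - 1*953445 = -185 - 953445 = -953630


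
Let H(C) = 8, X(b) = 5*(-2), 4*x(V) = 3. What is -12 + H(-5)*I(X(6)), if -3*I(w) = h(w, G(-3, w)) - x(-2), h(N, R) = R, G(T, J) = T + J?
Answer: 74/3 ≈ 24.667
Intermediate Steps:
G(T, J) = J + T
x(V) = ¾ (x(V) = (¼)*3 = ¾)
X(b) = -10
I(w) = 5/4 - w/3 (I(w) = -((w - 3) - 1*¾)/3 = -((-3 + w) - ¾)/3 = -(-15/4 + w)/3 = 5/4 - w/3)
-12 + H(-5)*I(X(6)) = -12 + 8*(5/4 - ⅓*(-10)) = -12 + 8*(5/4 + 10/3) = -12 + 8*(55/12) = -12 + 110/3 = 74/3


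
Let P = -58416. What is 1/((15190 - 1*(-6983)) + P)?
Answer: -1/36243 ≈ -2.7592e-5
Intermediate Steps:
1/((15190 - 1*(-6983)) + P) = 1/((15190 - 1*(-6983)) - 58416) = 1/((15190 + 6983) - 58416) = 1/(22173 - 58416) = 1/(-36243) = -1/36243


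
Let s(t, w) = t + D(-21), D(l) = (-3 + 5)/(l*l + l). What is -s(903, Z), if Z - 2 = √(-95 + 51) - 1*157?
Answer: -189631/210 ≈ -903.00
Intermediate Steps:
D(l) = 2/(l + l²) (D(l) = 2/(l² + l) = 2/(l + l²))
Z = -155 + 2*I*√11 (Z = 2 + (√(-95 + 51) - 1*157) = 2 + (√(-44) - 157) = 2 + (2*I*√11 - 157) = 2 + (-157 + 2*I*√11) = -155 + 2*I*√11 ≈ -155.0 + 6.6332*I)
s(t, w) = 1/210 + t (s(t, w) = t + 2/(-21*(1 - 21)) = t + 2*(-1/21)/(-20) = t + 2*(-1/21)*(-1/20) = t + 1/210 = 1/210 + t)
-s(903, Z) = -(1/210 + 903) = -1*189631/210 = -189631/210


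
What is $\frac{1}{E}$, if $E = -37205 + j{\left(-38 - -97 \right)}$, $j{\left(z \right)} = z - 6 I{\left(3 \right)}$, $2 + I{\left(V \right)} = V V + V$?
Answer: $- \frac{1}{37206} \approx -2.6877 \cdot 10^{-5}$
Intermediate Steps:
$I{\left(V \right)} = -2 + V + V^{2}$ ($I{\left(V \right)} = -2 + \left(V V + V\right) = -2 + \left(V^{2} + V\right) = -2 + \left(V + V^{2}\right) = -2 + V + V^{2}$)
$j{\left(z \right)} = -60 + z$ ($j{\left(z \right)} = z - 6 \left(-2 + 3 + 3^{2}\right) = z - 6 \left(-2 + 3 + 9\right) = z - 60 = -60 + z$)
$E = -37206$ ($E = -37205 - 1 = -37206$)
$\frac{1}{E} = \frac{1}{-37206} = - \frac{1}{37206}$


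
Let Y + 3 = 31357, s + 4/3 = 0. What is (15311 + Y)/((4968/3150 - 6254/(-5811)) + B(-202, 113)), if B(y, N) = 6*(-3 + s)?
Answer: -47454805125/23741764 ≈ -1998.8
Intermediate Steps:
s = -4/3 (s = -4/3 + 0 = -4/3 ≈ -1.3333)
Y = 31354 (Y = -3 + 31357 = 31354)
B(y, N) = -26 (B(y, N) = 6*(-3 - 4/3) = 6*(-13/3) = -26)
(15311 + Y)/((4968/3150 - 6254/(-5811)) + B(-202, 113)) = (15311 + 31354)/((4968/3150 - 6254/(-5811)) - 26) = 46665/((4968*(1/3150) - 6254*(-1/5811)) - 26) = 46665/((276/175 + 6254/5811) - 26) = 46665/(2698286/1016925 - 26) = 46665/(-23741764/1016925) = 46665*(-1016925/23741764) = -47454805125/23741764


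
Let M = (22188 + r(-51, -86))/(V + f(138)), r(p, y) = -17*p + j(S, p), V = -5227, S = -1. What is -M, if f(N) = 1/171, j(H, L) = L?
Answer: 983421/223454 ≈ 4.4010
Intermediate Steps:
f(N) = 1/171
r(p, y) = -16*p (r(p, y) = -17*p + p = -16*p)
M = -983421/223454 (M = (22188 - 16*(-51))/(-5227 + 1/171) = (22188 + 816)/(-893816/171) = 23004*(-171/893816) = -983421/223454 ≈ -4.4010)
-M = -1*(-983421/223454) = 983421/223454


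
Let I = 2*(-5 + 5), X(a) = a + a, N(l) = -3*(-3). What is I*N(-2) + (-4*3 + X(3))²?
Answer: 36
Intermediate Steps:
N(l) = 9
X(a) = 2*a
I = 0 (I = 2*0 = 0)
I*N(-2) + (-4*3 + X(3))² = 0*9 + (-4*3 + 2*3)² = 0 + (-12 + 6)² = 0 + (-6)² = 0 + 36 = 36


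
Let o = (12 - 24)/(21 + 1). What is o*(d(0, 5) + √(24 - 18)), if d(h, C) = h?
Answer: -6*√6/11 ≈ -1.3361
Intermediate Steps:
o = -6/11 (o = -12/22 = -12*1/22 = -6/11 ≈ -0.54545)
o*(d(0, 5) + √(24 - 18)) = -6*(0 + √(24 - 18))/11 = -6*(0 + √6)/11 = -6*√6/11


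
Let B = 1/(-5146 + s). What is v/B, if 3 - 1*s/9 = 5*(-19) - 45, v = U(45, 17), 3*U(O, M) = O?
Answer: -57885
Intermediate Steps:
U(O, M) = O/3
v = 15 (v = (1/3)*45 = 15)
s = 1287 (s = 27 - 9*(5*(-19) - 45) = 27 - 9*(-95 - 45) = 27 - 9*(-140) = 27 + 1260 = 1287)
B = -1/3859 (B = 1/(-5146 + 1287) = 1/(-3859) = -1/3859 ≈ -0.00025913)
v/B = 15/(-1/3859) = 15*(-3859) = -57885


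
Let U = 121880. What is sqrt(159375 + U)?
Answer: sqrt(281255) ≈ 530.33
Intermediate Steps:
sqrt(159375 + U) = sqrt(159375 + 121880) = sqrt(281255)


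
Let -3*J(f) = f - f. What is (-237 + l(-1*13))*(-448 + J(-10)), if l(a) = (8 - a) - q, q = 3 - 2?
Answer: 97216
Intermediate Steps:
J(f) = 0 (J(f) = -(f - f)/3 = -⅓*0 = 0)
q = 1
l(a) = 7 - a (l(a) = (8 - a) - 1*1 = (8 - a) - 1 = 7 - a)
(-237 + l(-1*13))*(-448 + J(-10)) = (-237 + (7 - (-1)*13))*(-448 + 0) = (-237 + (7 - 1*(-13)))*(-448) = (-237 + (7 + 13))*(-448) = (-237 + 20)*(-448) = -217*(-448) = 97216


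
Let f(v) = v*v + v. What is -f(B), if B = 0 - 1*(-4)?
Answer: -20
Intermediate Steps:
B = 4 (B = 0 + 4 = 4)
f(v) = v + v**2 (f(v) = v**2 + v = v + v**2)
-f(B) = -4*(1 + 4) = -4*5 = -1*20 = -20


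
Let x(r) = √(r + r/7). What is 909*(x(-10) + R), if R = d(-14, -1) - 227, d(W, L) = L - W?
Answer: -194526 + 3636*I*√35/7 ≈ -1.9453e+5 + 3073.0*I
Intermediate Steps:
R = -214 (R = (-1 - 1*(-14)) - 227 = (-1 + 14) - 227 = 13 - 227 = -214)
x(r) = 2*√14*√r/7 (x(r) = √(r + r*(⅐)) = √(r + r/7) = √(8*r/7) = 2*√14*√r/7)
909*(x(-10) + R) = 909*(2*√14*√(-10)/7 - 214) = 909*(2*√14*(I*√10)/7 - 214) = 909*(4*I*√35/7 - 214) = 909*(-214 + 4*I*√35/7) = -194526 + 3636*I*√35/7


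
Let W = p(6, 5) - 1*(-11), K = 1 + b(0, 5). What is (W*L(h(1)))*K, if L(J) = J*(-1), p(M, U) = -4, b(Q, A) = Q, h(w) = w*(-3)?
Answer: 21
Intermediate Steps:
h(w) = -3*w
L(J) = -J
K = 1 (K = 1 + 0 = 1)
W = 7 (W = -4 - 1*(-11) = -4 + 11 = 7)
(W*L(h(1)))*K = (7*(-(-3)))*1 = (7*(-1*(-3)))*1 = (7*3)*1 = 21*1 = 21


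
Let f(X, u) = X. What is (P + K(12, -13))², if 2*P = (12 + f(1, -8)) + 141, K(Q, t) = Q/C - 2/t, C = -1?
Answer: 717409/169 ≈ 4245.0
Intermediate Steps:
K(Q, t) = -Q - 2/t (K(Q, t) = Q/(-1) - 2/t = Q*(-1) - 2/t = -Q - 2/t)
P = 77 (P = ((12 + 1) + 141)/2 = (13 + 141)/2 = (½)*154 = 77)
(P + K(12, -13))² = (77 + (-1*12 - 2/(-13)))² = (77 + (-12 - 2*(-1/13)))² = (77 + (-12 + 2/13))² = (77 - 154/13)² = (847/13)² = 717409/169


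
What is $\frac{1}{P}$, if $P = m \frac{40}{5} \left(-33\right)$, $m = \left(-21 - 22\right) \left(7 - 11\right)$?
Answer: $- \frac{1}{45408} \approx -2.2023 \cdot 10^{-5}$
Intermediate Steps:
$m = 172$ ($m = \left(-43\right) \left(-4\right) = 172$)
$P = -45408$ ($P = 172 \cdot \frac{40}{5} \left(-33\right) = 172 \cdot 40 \cdot \frac{1}{5} \left(-33\right) = 172 \cdot 8 \left(-33\right) = 1376 \left(-33\right) = -45408$)
$\frac{1}{P} = \frac{1}{-45408} = - \frac{1}{45408}$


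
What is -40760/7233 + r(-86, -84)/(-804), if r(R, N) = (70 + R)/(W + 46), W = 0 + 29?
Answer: -204809356/36345825 ≈ -5.6350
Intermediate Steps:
W = 29
r(R, N) = 14/15 + R/75 (r(R, N) = (70 + R)/(29 + 46) = (70 + R)/75 = (70 + R)*(1/75) = 14/15 + R/75)
-40760/7233 + r(-86, -84)/(-804) = -40760/7233 + (14/15 + (1/75)*(-86))/(-804) = -40760*1/7233 + (14/15 - 86/75)*(-1/804) = -40760/7233 - 16/75*(-1/804) = -40760/7233 + 4/15075 = -204809356/36345825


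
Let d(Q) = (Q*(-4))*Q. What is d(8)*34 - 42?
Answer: -8746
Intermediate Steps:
d(Q) = -4*Q**2 (d(Q) = (-4*Q)*Q = -4*Q**2)
d(8)*34 - 42 = -4*8**2*34 - 42 = -4*64*34 - 42 = -256*34 - 42 = -8704 - 42 = -8746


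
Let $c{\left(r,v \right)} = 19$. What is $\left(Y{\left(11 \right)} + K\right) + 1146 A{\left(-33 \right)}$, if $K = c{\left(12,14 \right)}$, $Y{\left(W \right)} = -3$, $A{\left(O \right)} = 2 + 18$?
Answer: $22936$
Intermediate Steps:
$A{\left(O \right)} = 20$
$K = 19$
$\left(Y{\left(11 \right)} + K\right) + 1146 A{\left(-33 \right)} = \left(-3 + 19\right) + 1146 \cdot 20 = 16 + 22920 = 22936$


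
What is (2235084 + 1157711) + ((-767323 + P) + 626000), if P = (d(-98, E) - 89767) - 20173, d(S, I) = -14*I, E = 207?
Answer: 3138634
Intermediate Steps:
P = -112838 (P = (-14*207 - 89767) - 20173 = (-2898 - 89767) - 20173 = -92665 - 20173 = -112838)
(2235084 + 1157711) + ((-767323 + P) + 626000) = (2235084 + 1157711) + ((-767323 - 112838) + 626000) = 3392795 + (-880161 + 626000) = 3392795 - 254161 = 3138634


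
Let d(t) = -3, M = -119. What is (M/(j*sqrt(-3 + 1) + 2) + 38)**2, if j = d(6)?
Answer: (-24143*I - 9804*sqrt(2))/(2*(-7*I + 6*sqrt(2))) ≈ 212.2 - 1247.6*I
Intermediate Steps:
j = -3
(M/(j*sqrt(-3 + 1) + 2) + 38)**2 = (-119/(-3*sqrt(-3 + 1) + 2) + 38)**2 = (-119/(-3*I*sqrt(2) + 2) + 38)**2 = (-119/(2 - 3*I*sqrt(2)) + 38)**2 = (38 - 119/(2 - 3*I*sqrt(2)))**2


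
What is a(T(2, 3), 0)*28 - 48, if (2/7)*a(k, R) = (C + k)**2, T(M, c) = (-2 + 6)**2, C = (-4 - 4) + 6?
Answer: 19160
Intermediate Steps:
C = -2 (C = -8 + 6 = -2)
T(M, c) = 16 (T(M, c) = 4**2 = 16)
a(k, R) = 7*(-2 + k)**2/2
a(T(2, 3), 0)*28 - 48 = (7*(-2 + 16)**2/2)*28 - 48 = ((7/2)*14**2)*28 - 48 = ((7/2)*196)*28 - 48 = 686*28 - 48 = 19208 - 48 = 19160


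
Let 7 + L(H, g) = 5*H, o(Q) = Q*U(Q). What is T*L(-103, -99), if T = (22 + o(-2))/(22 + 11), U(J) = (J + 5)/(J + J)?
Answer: -4089/11 ≈ -371.73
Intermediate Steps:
U(J) = (5 + J)/(2*J) (U(J) = (5 + J)/((2*J)) = (5 + J)*(1/(2*J)) = (5 + J)/(2*J))
o(Q) = 5/2 + Q/2 (o(Q) = Q*((5 + Q)/(2*Q)) = 5/2 + Q/2)
T = 47/66 (T = (22 + (5/2 + (1/2)*(-2)))/(22 + 11) = (22 + (5/2 - 1))/33 = (22 + 3/2)*(1/33) = (47/2)*(1/33) = 47/66 ≈ 0.71212)
L(H, g) = -7 + 5*H
T*L(-103, -99) = 47*(-7 + 5*(-103))/66 = 47*(-7 - 515)/66 = (47/66)*(-522) = -4089/11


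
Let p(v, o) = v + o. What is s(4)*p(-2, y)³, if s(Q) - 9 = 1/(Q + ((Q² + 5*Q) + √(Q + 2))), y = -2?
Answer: -460352/797 + 32*√6/797 ≈ -577.51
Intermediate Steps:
p(v, o) = o + v
s(Q) = 9 + 1/(Q² + √(2 + Q) + 6*Q) (s(Q) = 9 + 1/(Q + ((Q² + 5*Q) + √(Q + 2))) = 9 + 1/(Q + ((Q² + 5*Q) + √(2 + Q))) = 9 + 1/(Q + (Q² + √(2 + Q) + 5*Q)) = 9 + 1/(Q² + √(2 + Q) + 6*Q))
s(4)*p(-2, y)³ = ((1 + 9*4² + 9*√(2 + 4) + 54*4)/(4² + √(2 + 4) + 6*4))*(-2 - 2)³ = ((1 + 9*16 + 9*√6 + 216)/(16 + √6 + 24))*(-4)³ = ((1 + 144 + 9*√6 + 216)/(40 + √6))*(-64) = ((361 + 9*√6)/(40 + √6))*(-64) = -64*(361 + 9*√6)/(40 + √6)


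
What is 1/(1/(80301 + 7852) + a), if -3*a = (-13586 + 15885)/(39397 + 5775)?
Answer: -11946141948/202528231 ≈ -58.985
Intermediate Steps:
a = -2299/135516 (a = -(-13586 + 15885)/(3*(39397 + 5775)) = -2299/(3*45172) = -⅓*2299/45172 = -2299/135516 ≈ -0.016965)
1/(1/(80301 + 7852) + a) = 1/(1/(80301 + 7852) - 2299/135516) = 1/(1/88153 - 2299/135516) = 1/(-202528231/11946141948) = -11946141948/202528231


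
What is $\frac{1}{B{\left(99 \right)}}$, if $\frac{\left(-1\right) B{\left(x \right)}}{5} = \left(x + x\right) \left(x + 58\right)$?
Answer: $- \frac{1}{155430} \approx -6.4338 \cdot 10^{-6}$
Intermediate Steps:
$B{\left(x \right)} = - 10 x \left(58 + x\right)$ ($B{\left(x \right)} = - 5 \left(x + x\right) \left(x + 58\right) = - 5 \cdot 2 x \left(58 + x\right) = - 10 x \left(58 + x\right)$)
$\frac{1}{B{\left(99 \right)}} = \frac{1}{\left(-10\right) 99 \left(58 + 99\right)} = \frac{1}{\left(-10\right) 99 \cdot 157} = \frac{1}{-155430} = - \frac{1}{155430}$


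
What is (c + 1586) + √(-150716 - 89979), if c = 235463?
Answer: 237049 + 23*I*√455 ≈ 2.3705e+5 + 490.61*I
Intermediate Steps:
(c + 1586) + √(-150716 - 89979) = (235463 + 1586) + √(-150716 - 89979) = 237049 + √(-240695) = 237049 + 23*I*√455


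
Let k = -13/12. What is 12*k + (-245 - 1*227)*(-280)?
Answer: 132147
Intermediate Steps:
k = -13/12 (k = -13*1/12 = -13/12 ≈ -1.0833)
12*k + (-245 - 1*227)*(-280) = 12*(-13/12) + (-245 - 1*227)*(-280) = -13 + (-245 - 227)*(-280) = -13 - 472*(-280) = -13 + 132160 = 132147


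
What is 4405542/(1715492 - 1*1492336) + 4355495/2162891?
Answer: 5250330992071/241331051998 ≈ 21.756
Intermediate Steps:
4405542/(1715492 - 1*1492336) + 4355495/2162891 = 4405542/(1715492 - 1492336) + 4355495*(1/2162891) = 4405542/223156 + 4355495/2162891 = 4405542*(1/223156) + 4355495/2162891 = 2202771/111578 + 4355495/2162891 = 5250330992071/241331051998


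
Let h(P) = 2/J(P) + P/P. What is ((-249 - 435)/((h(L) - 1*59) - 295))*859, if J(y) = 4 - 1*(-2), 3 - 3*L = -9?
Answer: 881334/529 ≈ 1666.0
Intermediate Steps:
L = 4 (L = 1 - ⅓*(-9) = 1 + 3 = 4)
J(y) = 6 (J(y) = 4 + 2 = 6)
h(P) = 4/3 (h(P) = 2/6 + P/P = 2*(⅙) + 1 = ⅓ + 1 = 4/3)
((-249 - 435)/((h(L) - 1*59) - 295))*859 = ((-249 - 435)/((4/3 - 1*59) - 295))*859 = -684/((4/3 - 59) - 295)*859 = -684/(-173/3 - 295)*859 = -684/(-1058/3)*859 = -684*(-3/1058)*859 = (1026/529)*859 = 881334/529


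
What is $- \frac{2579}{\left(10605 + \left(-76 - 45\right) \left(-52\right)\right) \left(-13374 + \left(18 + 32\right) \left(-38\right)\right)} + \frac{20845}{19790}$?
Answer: $\frac{268991411791}{255374887831} \approx 1.0533$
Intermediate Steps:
$- \frac{2579}{\left(10605 + \left(-76 - 45\right) \left(-52\right)\right) \left(-13374 + \left(18 + 32\right) \left(-38\right)\right)} + \frac{20845}{19790} = - \frac{2579}{\left(10605 - -6292\right) \left(-13374 + 50 \left(-38\right)\right)} + 20845 \cdot \frac{1}{19790} = - \frac{2579}{\left(10605 + 6292\right) \left(-13374 - 1900\right)} + \frac{4169}{3958} = - \frac{2579}{16897 \left(-15274\right)} + \frac{4169}{3958} = - \frac{2579}{-258084778} + \frac{4169}{3958} = \left(-2579\right) \left(- \frac{1}{258084778}\right) + \frac{4169}{3958} = \frac{2579}{258084778} + \frac{4169}{3958} = \frac{268991411791}{255374887831}$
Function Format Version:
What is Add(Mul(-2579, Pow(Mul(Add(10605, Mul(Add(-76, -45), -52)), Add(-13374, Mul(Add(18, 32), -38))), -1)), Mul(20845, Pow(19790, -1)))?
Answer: Rational(268991411791, 255374887831) ≈ 1.0533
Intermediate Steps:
Add(Mul(-2579, Pow(Mul(Add(10605, Mul(Add(-76, -45), -52)), Add(-13374, Mul(Add(18, 32), -38))), -1)), Mul(20845, Pow(19790, -1))) = Add(Mul(-2579, Pow(Mul(Add(10605, Mul(-121, -52)), Add(-13374, Mul(50, -38))), -1)), Mul(20845, Rational(1, 19790))) = Add(Mul(-2579, Pow(Mul(Add(10605, 6292), Add(-13374, -1900)), -1)), Rational(4169, 3958)) = Add(Mul(-2579, Pow(Mul(16897, -15274), -1)), Rational(4169, 3958)) = Add(Mul(-2579, Pow(-258084778, -1)), Rational(4169, 3958)) = Add(Mul(-2579, Rational(-1, 258084778)), Rational(4169, 3958)) = Add(Rational(2579, 258084778), Rational(4169, 3958)) = Rational(268991411791, 255374887831)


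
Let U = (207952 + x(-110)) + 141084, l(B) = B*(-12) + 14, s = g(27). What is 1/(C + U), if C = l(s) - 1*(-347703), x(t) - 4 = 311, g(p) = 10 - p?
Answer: 1/697272 ≈ 1.4342e-6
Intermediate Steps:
x(t) = 315 (x(t) = 4 + 311 = 315)
s = -17 (s = 10 - 1*27 = 10 - 27 = -17)
l(B) = 14 - 12*B (l(B) = -12*B + 14 = 14 - 12*B)
C = 347921 (C = (14 - 12*(-17)) - 1*(-347703) = (14 + 204) + 347703 = 218 + 347703 = 347921)
U = 349351 (U = (207952 + 315) + 141084 = 208267 + 141084 = 349351)
1/(C + U) = 1/(347921 + 349351) = 1/697272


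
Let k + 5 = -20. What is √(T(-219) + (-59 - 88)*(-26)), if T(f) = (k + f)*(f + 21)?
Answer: √52134 ≈ 228.33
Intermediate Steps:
k = -25 (k = -5 - 20 = -25)
T(f) = (-25 + f)*(21 + f) (T(f) = (-25 + f)*(f + 21) = (-25 + f)*(21 + f))
√(T(-219) + (-59 - 88)*(-26)) = √((-525 + (-219)² - 4*(-219)) + (-59 - 88)*(-26)) = √((-525 + 47961 + 876) - 147*(-26)) = √(48312 + 3822) = √52134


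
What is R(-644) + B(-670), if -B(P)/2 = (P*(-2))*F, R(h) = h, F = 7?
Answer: -19404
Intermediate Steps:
B(P) = 28*P (B(P) = -2*P*(-2)*7 = -2*(-2*P)*7 = -(-28)*P = 28*P)
R(-644) + B(-670) = -644 + 28*(-670) = -644 - 18760 = -19404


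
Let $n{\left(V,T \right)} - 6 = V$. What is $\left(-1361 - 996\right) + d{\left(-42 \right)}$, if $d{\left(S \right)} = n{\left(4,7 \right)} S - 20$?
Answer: $-2797$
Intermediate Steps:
$n{\left(V,T \right)} = 6 + V$
$d{\left(S \right)} = -20 + 10 S$ ($d{\left(S \right)} = \left(6 + 4\right) S - 20 = 10 S - 20 = -20 + 10 S$)
$\left(-1361 - 996\right) + d{\left(-42 \right)} = \left(-1361 - 996\right) + \left(-20 + 10 \left(-42\right)\right) = -2357 - 440 = -2797$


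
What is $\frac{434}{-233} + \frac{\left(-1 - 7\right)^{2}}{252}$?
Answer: $- \frac{23614}{14679} \approx -1.6087$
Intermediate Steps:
$\frac{434}{-233} + \frac{\left(-1 - 7\right)^{2}}{252} = 434 \left(- \frac{1}{233}\right) + \left(-8\right)^{2} \cdot \frac{1}{252} = - \frac{434}{233} + 64 \cdot \frac{1}{252} = - \frac{434}{233} + \frac{16}{63} = - \frac{23614}{14679}$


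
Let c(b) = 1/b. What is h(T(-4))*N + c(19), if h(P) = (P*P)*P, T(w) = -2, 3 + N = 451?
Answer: -68095/19 ≈ -3583.9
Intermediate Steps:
N = 448 (N = -3 + 451 = 448)
h(P) = P**3 (h(P) = P**2*P = P**3)
h(T(-4))*N + c(19) = (-2)**3*448 + 1/19 = -8*448 + 1/19 = -3584 + 1/19 = -68095/19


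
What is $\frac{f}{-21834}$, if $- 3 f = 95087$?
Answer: $\frac{95087}{65502} \approx 1.4517$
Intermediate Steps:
$f = - \frac{95087}{3}$ ($f = \left(- \frac{1}{3}\right) 95087 = - \frac{95087}{3} \approx -31696.0$)
$\frac{f}{-21834} = - \frac{95087}{3 \left(-21834\right)} = \left(- \frac{95087}{3}\right) \left(- \frac{1}{21834}\right) = \frac{95087}{65502}$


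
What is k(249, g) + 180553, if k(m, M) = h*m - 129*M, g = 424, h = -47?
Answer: 114154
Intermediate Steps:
k(m, M) = -129*M - 47*m (k(m, M) = -47*m - 129*M = -129*M - 47*m)
k(249, g) + 180553 = (-129*424 - 47*249) + 180553 = (-54696 - 11703) + 180553 = -66399 + 180553 = 114154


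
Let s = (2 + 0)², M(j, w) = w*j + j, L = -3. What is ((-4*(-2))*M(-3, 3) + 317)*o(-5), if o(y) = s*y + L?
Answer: -5083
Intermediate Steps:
M(j, w) = j + j*w (M(j, w) = j*w + j = j + j*w)
s = 4 (s = 2² = 4)
o(y) = -3 + 4*y (o(y) = 4*y - 3 = -3 + 4*y)
((-4*(-2))*M(-3, 3) + 317)*o(-5) = ((-4*(-2))*(-3*(1 + 3)) + 317)*(-3 + 4*(-5)) = (8*(-3*4) + 317)*(-3 - 20) = (8*(-12) + 317)*(-23) = (-96 + 317)*(-23) = 221*(-23) = -5083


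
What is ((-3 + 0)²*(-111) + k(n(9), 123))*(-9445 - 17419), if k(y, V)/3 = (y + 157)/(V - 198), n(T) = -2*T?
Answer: 674662496/25 ≈ 2.6986e+7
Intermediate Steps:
k(y, V) = 3*(157 + y)/(-198 + V) (k(y, V) = 3*((y + 157)/(V - 198)) = 3*((157 + y)/(-198 + V)) = 3*(157 + y)/(-198 + V))
((-3 + 0)²*(-111) + k(n(9), 123))*(-9445 - 17419) = ((-3 + 0)²*(-111) + 3*(157 - 2*9)/(-198 + 123))*(-9445 - 17419) = ((-3)²*(-111) + 3*(157 - 18)/(-75))*(-26864) = (9*(-111) + 3*(-1/75)*139)*(-26864) = (-999 - 139/25)*(-26864) = -25114/25*(-26864) = 674662496/25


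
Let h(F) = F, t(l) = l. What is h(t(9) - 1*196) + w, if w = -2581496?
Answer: -2581683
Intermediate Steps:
h(t(9) - 1*196) + w = (9 - 1*196) - 2581496 = (9 - 196) - 2581496 = -187 - 2581496 = -2581683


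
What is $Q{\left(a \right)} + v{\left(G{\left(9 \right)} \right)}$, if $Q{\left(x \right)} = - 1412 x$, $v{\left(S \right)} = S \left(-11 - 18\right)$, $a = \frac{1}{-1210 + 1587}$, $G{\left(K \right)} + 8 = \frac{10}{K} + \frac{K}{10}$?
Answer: $\frac{5765807}{33930} \approx 169.93$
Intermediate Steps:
$G{\left(K \right)} = -8 + \frac{10}{K} + \frac{K}{10}$ ($G{\left(K \right)} = -8 + \left(\frac{10}{K} + \frac{K}{10}\right) = -8 + \frac{10}{K} + \frac{K}{10}$)
$a = \frac{1}{377} \approx 0.0026525$
$v{\left(S \right)} = - 29 S$ ($v{\left(S \right)} = S \left(-29\right) = - 29 S$)
$Q{\left(a \right)} + v{\left(G{\left(9 \right)} \right)} = \left(-1412\right) \frac{1}{377} - 29 \left(-8 + \frac{10}{9} + \frac{1}{10} \cdot 9\right) = - \frac{1412}{377} - 29 \left(-8 + 10 \cdot \frac{1}{9} + \frac{9}{10}\right) = - \frac{1412}{377} - 29 \left(-8 + \frac{10}{9} + \frac{9}{10}\right) = - \frac{1412}{377} - - \frac{15631}{90} = - \frac{1412}{377} + \frac{15631}{90} = \frac{5765807}{33930}$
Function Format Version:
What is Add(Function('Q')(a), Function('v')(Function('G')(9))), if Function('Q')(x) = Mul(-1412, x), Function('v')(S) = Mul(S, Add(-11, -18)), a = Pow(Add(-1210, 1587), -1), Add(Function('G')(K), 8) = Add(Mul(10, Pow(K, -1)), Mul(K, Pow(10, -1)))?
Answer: Rational(5765807, 33930) ≈ 169.93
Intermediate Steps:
Function('G')(K) = Add(-8, Mul(10, Pow(K, -1)), Mul(Rational(1, 10), K)) (Function('G')(K) = Add(-8, Add(Mul(10, Pow(K, -1)), Mul(K, Pow(10, -1)))) = Add(-8, Add(Mul(10, Pow(K, -1)), Mul(K, Rational(1, 10)))) = Add(-8, Add(Mul(10, Pow(K, -1)), Mul(Rational(1, 10), K))) = Add(-8, Mul(10, Pow(K, -1)), Mul(Rational(1, 10), K)))
a = Rational(1, 377) (a = Pow(377, -1) = Rational(1, 377) ≈ 0.0026525)
Function('v')(S) = Mul(-29, S) (Function('v')(S) = Mul(S, -29) = Mul(-29, S))
Add(Function('Q')(a), Function('v')(Function('G')(9))) = Add(Mul(-1412, Rational(1, 377)), Mul(-29, Add(-8, Mul(10, Pow(9, -1)), Mul(Rational(1, 10), 9)))) = Add(Rational(-1412, 377), Mul(-29, Add(-8, Mul(10, Rational(1, 9)), Rational(9, 10)))) = Add(Rational(-1412, 377), Mul(-29, Add(-8, Rational(10, 9), Rational(9, 10)))) = Add(Rational(-1412, 377), Mul(-29, Rational(-539, 90))) = Add(Rational(-1412, 377), Rational(15631, 90)) = Rational(5765807, 33930)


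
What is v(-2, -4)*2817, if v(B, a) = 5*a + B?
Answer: -61974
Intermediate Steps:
v(B, a) = B + 5*a
v(-2, -4)*2817 = (-2 + 5*(-4))*2817 = (-2 - 20)*2817 = -22*2817 = -61974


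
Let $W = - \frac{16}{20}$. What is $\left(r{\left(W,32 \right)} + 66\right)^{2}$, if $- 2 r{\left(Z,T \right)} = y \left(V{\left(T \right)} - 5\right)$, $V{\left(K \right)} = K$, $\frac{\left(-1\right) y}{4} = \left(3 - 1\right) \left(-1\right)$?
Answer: $1764$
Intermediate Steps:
$y = 8$ ($y = - 4 \left(3 - 1\right) \left(-1\right) = - 4 \cdot 2 \left(-1\right) = \left(-4\right) \left(-2\right) = 8$)
$W = - \frac{4}{5}$ ($W = \left(-16\right) \frac{1}{20} = - \frac{4}{5} \approx -0.8$)
$r{\left(Z,T \right)} = 20 - 4 T$ ($r{\left(Z,T \right)} = - \frac{8 \left(T - 5\right)}{2} = - \frac{8 \left(-5 + T\right)}{2} = - \frac{-40 + 8 T}{2} = 20 - 4 T$)
$\left(r{\left(W,32 \right)} + 66\right)^{2} = \left(\left(20 - 128\right) + 66\right)^{2} = \left(-108 + 66\right)^{2} = \left(-42\right)^{2} = 1764$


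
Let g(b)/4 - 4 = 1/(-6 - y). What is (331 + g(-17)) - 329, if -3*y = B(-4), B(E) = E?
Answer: 192/11 ≈ 17.455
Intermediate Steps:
y = 4/3 (y = -1/3*(-4) = 4/3 ≈ 1.3333)
g(b) = 170/11 (g(b) = 16 + 4/(-6 - 1*4/3) = 16 + 4/(-6 - 4/3) = 16 + 4/(-22/3) = 16 + 4*(-3/22) = 16 - 6/11 = 170/11)
(331 + g(-17)) - 329 = (331 + 170/11) - 329 = 3811/11 - 329 = 192/11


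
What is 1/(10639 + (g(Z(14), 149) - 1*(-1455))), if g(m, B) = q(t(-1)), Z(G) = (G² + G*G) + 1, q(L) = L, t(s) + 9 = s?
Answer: 1/12084 ≈ 8.2754e-5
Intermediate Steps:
t(s) = -9 + s
Z(G) = 1 + 2*G² (Z(G) = (G² + G²) + 1 = 2*G² + 1 = 1 + 2*G²)
g(m, B) = -10 (g(m, B) = -9 - 1 = -10)
1/(10639 + (g(Z(14), 149) - 1*(-1455))) = 1/(10639 + (-10 - 1*(-1455))) = 1/(10639 + (-10 + 1455)) = 1/(10639 + 1445) = 1/12084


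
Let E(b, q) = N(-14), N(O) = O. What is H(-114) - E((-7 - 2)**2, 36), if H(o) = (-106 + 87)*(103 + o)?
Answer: 223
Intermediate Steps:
H(o) = -1957 - 19*o (H(o) = -19*(103 + o) = -1957 - 19*o)
E(b, q) = -14
H(-114) - E((-7 - 2)**2, 36) = (-1957 - 19*(-114)) - 1*(-14) = (-1957 + 2166) + 14 = 209 + 14 = 223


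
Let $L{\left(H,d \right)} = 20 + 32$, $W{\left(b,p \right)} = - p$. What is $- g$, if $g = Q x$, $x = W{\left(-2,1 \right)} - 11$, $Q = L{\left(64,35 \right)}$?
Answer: $624$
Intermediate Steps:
$L{\left(H,d \right)} = 52$
$Q = 52$
$x = -12$ ($x = \left(-1\right) 1 - 11 = -1 - 11 = -12$)
$g = -624$ ($g = 52 \left(-12\right) = -624$)
$- g = \left(-1\right) \left(-624\right) = 624$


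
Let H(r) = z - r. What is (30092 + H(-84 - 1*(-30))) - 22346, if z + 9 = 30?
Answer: 7821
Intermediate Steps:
z = 21 (z = -9 + 30 = 21)
H(r) = 21 - r
(30092 + H(-84 - 1*(-30))) - 22346 = (30092 + (21 - (-84 - 1*(-30)))) - 22346 = (30092 + (21 - (-84 + 30))) - 22346 = (30092 + (21 - 1*(-54))) - 22346 = (30092 + (21 + 54)) - 22346 = (30092 + 75) - 22346 = 30167 - 22346 = 7821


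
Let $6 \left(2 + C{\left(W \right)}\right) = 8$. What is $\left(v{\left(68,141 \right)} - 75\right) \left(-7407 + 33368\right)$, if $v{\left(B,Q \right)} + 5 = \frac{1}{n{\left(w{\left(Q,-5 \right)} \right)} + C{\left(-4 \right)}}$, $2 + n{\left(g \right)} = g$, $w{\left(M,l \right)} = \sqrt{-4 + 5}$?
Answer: $- \frac{10462283}{5} \approx -2.0925 \cdot 10^{6}$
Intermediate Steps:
$w{\left(M,l \right)} = 1$ ($w{\left(M,l \right)} = \sqrt{1} = 1$)
$n{\left(g \right)} = -2 + g$
$C{\left(W \right)} = - \frac{2}{3}$ ($C{\left(W \right)} = -2 + \frac{1}{6} \cdot 8 = -2 + \frac{4}{3} = - \frac{2}{3}$)
$v{\left(B,Q \right)} = - \frac{28}{5}$ ($v{\left(B,Q \right)} = -5 + \frac{1}{\left(-2 + 1\right) - \frac{2}{3}} = -5 + \frac{1}{-1 - \frac{2}{3}} = -5 + \frac{1}{- \frac{5}{3}} = -5 - \frac{3}{5} = - \frac{28}{5}$)
$\left(v{\left(68,141 \right)} - 75\right) \left(-7407 + 33368\right) = \left(- \frac{28}{5} - 75\right) \left(-7407 + 33368\right) = \left(- \frac{403}{5}\right) 25961 = - \frac{10462283}{5}$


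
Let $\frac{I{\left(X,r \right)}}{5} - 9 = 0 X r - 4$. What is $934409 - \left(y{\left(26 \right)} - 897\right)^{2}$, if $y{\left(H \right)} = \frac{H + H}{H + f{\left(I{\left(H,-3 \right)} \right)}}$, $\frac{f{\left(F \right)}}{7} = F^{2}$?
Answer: $\frac{2514480927584}{19368801} \approx 1.2982 \cdot 10^{5}$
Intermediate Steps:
$I{\left(X,r \right)} = 25$ ($I{\left(X,r \right)} = 45 + 5 \left(0 X r - 4\right) = 45 + 5 \left(0 r - 4\right) = 45 + 5 \left(0 - 4\right) = 45 + 5 \left(-4\right) = 45 - 20 = 25$)
$f{\left(F \right)} = 7 F^{2}$
$y{\left(H \right)} = \frac{2 H}{4375 + H}$ ($y{\left(H \right)} = \frac{H + H}{H + 7 \cdot 25^{2}} = \frac{2 H}{H + 7 \cdot 625} = \frac{2 H}{H + 4375} = \frac{2 H}{4375 + H}$)
$934409 - \left(y{\left(26 \right)} - 897\right)^{2} = 934409 - \left(2 \cdot 26 \frac{1}{4375 + 26} - 897\right)^{2} = 934409 - \left(2 \cdot 26 \cdot \frac{1}{4401} - 897\right)^{2} = 934409 - \left(\frac{52}{4401} - 897\right)^{2} = 934409 - \left(- \frac{3947645}{4401}\right)^{2} = 934409 - \frac{15583901046025}{19368801} = \frac{2514480927584}{19368801}$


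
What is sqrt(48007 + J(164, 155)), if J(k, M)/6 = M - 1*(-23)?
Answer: 5*sqrt(1963) ≈ 221.53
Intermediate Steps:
J(k, M) = 138 + 6*M (J(k, M) = 6*(M - 1*(-23)) = 6*(M + 23) = 6*(23 + M) = 138 + 6*M)
sqrt(48007 + J(164, 155)) = sqrt(48007 + (138 + 6*155)) = sqrt(48007 + (138 + 930)) = sqrt(48007 + 1068) = sqrt(49075) = 5*sqrt(1963)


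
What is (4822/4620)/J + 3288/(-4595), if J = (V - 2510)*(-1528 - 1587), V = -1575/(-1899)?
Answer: -2505211535101801/3501049012172250 ≈ -0.71556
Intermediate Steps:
V = 175/211 (V = -1575*(-1/1899) = 175/211 ≈ 0.82938)
J = 1649190025/211 (J = (175/211 - 2510)*(-1528 - 1587) = -529435/211*(-3115) = 1649190025/211 ≈ 7.8161e+6)
(4822/4620)/J + 3288/(-4595) = (4822/4620)/(1649190025/211) + 3288/(-4595) = (4822*(1/4620))*(211/1649190025) + 3288*(-1/4595) = (2411/2310)*(211/1649190025) - 3288/4595 = 508721/3809628957750 - 3288/4595 = -2505211535101801/3501049012172250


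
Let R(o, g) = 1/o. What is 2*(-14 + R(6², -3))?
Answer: -503/18 ≈ -27.944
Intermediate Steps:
2*(-14 + R(6², -3)) = 2*(-14 + 1/(6²)) = 2*(-14 + 1/36) = 2*(-503/36) = -503/18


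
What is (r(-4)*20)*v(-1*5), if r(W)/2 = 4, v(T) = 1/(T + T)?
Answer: -16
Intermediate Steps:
v(T) = 1/(2*T)
r(W) = 8 (r(W) = 2*4 = 8)
(r(-4)*20)*v(-1*5) = (8*20)*(1/(2*((-1*5)))) = 160*((½)/(-5)) = 160*((½)*(-⅕)) = 160*(-⅒) = -16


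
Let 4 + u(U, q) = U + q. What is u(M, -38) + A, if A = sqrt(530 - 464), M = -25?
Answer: -67 + sqrt(66) ≈ -58.876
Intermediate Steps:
u(U, q) = -4 + U + q (u(U, q) = -4 + (U + q) = -4 + U + q)
A = sqrt(66) ≈ 8.1240
u(M, -38) + A = (-4 - 25 - 38) + sqrt(66) = -67 + sqrt(66)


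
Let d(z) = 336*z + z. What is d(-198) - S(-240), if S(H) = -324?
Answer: -66402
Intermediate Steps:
d(z) = 337*z
d(-198) - S(-240) = 337*(-198) - 1*(-324) = -66726 + 324 = -66402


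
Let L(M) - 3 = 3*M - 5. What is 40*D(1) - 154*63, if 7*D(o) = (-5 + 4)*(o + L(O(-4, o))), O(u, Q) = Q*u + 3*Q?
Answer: -67754/7 ≈ -9679.1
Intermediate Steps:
O(u, Q) = 3*Q + Q*u
L(M) = -2 + 3*M (L(M) = 3 + (3*M - 5) = 3 + (-5 + 3*M) = -2 + 3*M)
D(o) = 2/7 + 2*o/7 (D(o) = ((-5 + 4)*(o + (-2 + 3*(o*(3 - 4)))))/7 = (-(o + (-2 + 3*(o*(-1)))))/7 = (-(o + (-2 + 3*(-o))))/7 = (-(o + (-2 - 3*o)))/7 = (-(-2 - 2*o))/7 = (2 + 2*o)/7 = 2/7 + 2*o/7)
40*D(1) - 154*63 = 40*(2/7 + (2/7)*1) - 154*63 = 40*(2/7 + 2/7) - 9702 = 40*(4/7) - 9702 = 160/7 - 9702 = -67754/7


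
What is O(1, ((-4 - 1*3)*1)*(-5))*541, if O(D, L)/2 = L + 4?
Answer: 42198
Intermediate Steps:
O(D, L) = 8 + 2*L (O(D, L) = 2*(L + 4) = 2*(4 + L) = 8 + 2*L)
O(1, ((-4 - 1*3)*1)*(-5))*541 = (8 + 2*(((-4 - 1*3)*1)*(-5)))*541 = (8 + 2*(((-4 - 3)*1)*(-5)))*541 = (8 + 2*(-7*1*(-5)))*541 = (8 + 2*(-7*(-5)))*541 = (8 + 2*35)*541 = (8 + 70)*541 = 78*541 = 42198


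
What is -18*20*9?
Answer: -3240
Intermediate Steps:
-18*20*9 = -360*9 = -3240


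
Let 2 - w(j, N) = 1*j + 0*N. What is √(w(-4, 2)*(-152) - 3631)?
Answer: I*√4543 ≈ 67.402*I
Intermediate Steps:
w(j, N) = 2 - j (w(j, N) = 2 - (1*j + 0*N) = 2 - (j + 0) = 2 - j)
√(w(-4, 2)*(-152) - 3631) = √((2 - 1*(-4))*(-152) - 3631) = √((2 + 4)*(-152) - 3631) = √(6*(-152) - 3631) = √(-912 - 3631) = √(-4543) = I*√4543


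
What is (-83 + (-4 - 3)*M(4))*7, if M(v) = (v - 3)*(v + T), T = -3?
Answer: -630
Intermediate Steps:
M(v) = (-3 + v)² (M(v) = (v - 3)*(v - 3) = (-3 + v)*(-3 + v) = (-3 + v)²)
(-83 + (-4 - 3)*M(4))*7 = (-83 + (-4 - 3)*(9 + 4² - 6*4))*7 = (-83 - 7*(9 + 16 - 24))*7 = (-83 - 7*1)*7 = (-83 - 7)*7 = -90*7 = -630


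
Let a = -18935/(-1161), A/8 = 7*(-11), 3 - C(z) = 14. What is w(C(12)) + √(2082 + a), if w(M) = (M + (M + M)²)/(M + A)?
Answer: -43/57 + √314261673/387 ≈ 45.053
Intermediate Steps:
C(z) = -11 (C(z) = 3 - 1*14 = 3 - 14 = -11)
A = -616 (A = 8*(7*(-11)) = 8*(-77) = -616)
a = 18935/1161 (a = -18935*(-1/1161) = 18935/1161 ≈ 16.309)
w(M) = (M + 4*M²)/(-616 + M) (w(M) = (M + (M + M)²)/(M - 616) = (M + (2*M)²)/(-616 + M) = (M + 4*M²)/(-616 + M))
w(C(12)) + √(2082 + a) = -11*(1 + 4*(-11))/(-616 - 11) + √(2082 + 18935/1161) = -11*(1 - 44)/(-627) + √(2436137/1161) = -11*(-1/627)*(-43) + √314261673/387 = -43/57 + √314261673/387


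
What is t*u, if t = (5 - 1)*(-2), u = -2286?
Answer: 18288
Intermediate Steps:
t = -8 (t = 4*(-2) = -8)
t*u = -8*(-2286) = 18288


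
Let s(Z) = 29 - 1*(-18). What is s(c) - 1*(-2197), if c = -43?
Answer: 2244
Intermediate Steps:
s(Z) = 47 (s(Z) = 29 + 18 = 47)
s(c) - 1*(-2197) = 47 - 1*(-2197) = 47 + 2197 = 2244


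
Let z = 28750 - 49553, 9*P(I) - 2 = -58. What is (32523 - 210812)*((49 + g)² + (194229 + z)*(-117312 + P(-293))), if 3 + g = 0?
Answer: 32647256700104780/9 ≈ 3.6275e+15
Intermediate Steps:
g = -3 (g = -3 + 0 = -3)
P(I) = -56/9 (P(I) = 2/9 + (⅑)*(-58) = 2/9 - 58/9 = -56/9)
z = -20803
(32523 - 210812)*((49 + g)² + (194229 + z)*(-117312 + P(-293))) = (32523 - 210812)*((49 - 3)² + (194229 - 20803)*(-117312 - 56/9)) = -178289*(46² + 173426*(-1055864/9)) = -178289*(2116 - 183114270064/9) = -178289*(-183114251020/9) = 32647256700104780/9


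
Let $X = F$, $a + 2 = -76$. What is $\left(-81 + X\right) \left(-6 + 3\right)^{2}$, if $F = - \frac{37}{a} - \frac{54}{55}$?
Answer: $- \frac{1049001}{1430} \approx -733.57$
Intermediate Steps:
$a = -78$ ($a = -2 - 76 = -78$)
$F = - \frac{2177}{4290}$ ($F = - \frac{37}{-78} - \frac{54}{55} = \left(-37\right) \left(- \frac{1}{78}\right) - \frac{54}{55} = \frac{37}{78} - \frac{54}{55} = - \frac{2177}{4290} \approx -0.50746$)
$X = - \frac{2177}{4290} \approx -0.50746$
$\left(-81 + X\right) \left(-6 + 3\right)^{2} = \left(-81 - \frac{2177}{4290}\right) \left(-6 + 3\right)^{2} = - \frac{349667 \left(-3\right)^{2}}{4290} = \left(- \frac{349667}{4290}\right) 9 = - \frac{1049001}{1430}$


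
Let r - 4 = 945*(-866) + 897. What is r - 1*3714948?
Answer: -4532417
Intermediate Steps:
r = -817469 (r = 4 + (945*(-866) + 897) = 4 + (-818370 + 897) = 4 - 817473 = -817469)
r - 1*3714948 = -817469 - 1*3714948 = -817469 - 3714948 = -4532417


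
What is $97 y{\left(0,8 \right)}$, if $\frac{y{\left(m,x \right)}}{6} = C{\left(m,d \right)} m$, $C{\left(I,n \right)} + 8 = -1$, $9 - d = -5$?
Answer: $0$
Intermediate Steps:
$d = 14$ ($d = 9 - -5 = 9 + 5 = 14$)
$C{\left(I,n \right)} = -9$ ($C{\left(I,n \right)} = -8 - 1 = -9$)
$y{\left(m,x \right)} = - 54 m$ ($y{\left(m,x \right)} = 6 \left(- 9 m\right) = - 54 m$)
$97 y{\left(0,8 \right)} = 97 \left(\left(-54\right) 0\right) = 97 \cdot 0 = 0$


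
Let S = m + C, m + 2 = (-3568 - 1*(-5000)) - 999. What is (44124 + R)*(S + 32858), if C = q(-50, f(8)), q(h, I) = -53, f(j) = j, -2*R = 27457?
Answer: 1010224838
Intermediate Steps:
R = -27457/2 (R = -½*27457 = -27457/2 ≈ -13729.)
C = -53
m = 431 (m = -2 + ((-3568 - 1*(-5000)) - 999) = -2 + ((-3568 + 5000) - 999) = -2 + (1432 - 999) = -2 + 433 = 431)
S = 378 (S = 431 - 53 = 378)
(44124 + R)*(S + 32858) = (44124 - 27457/2)*(378 + 32858) = (60791/2)*33236 = 1010224838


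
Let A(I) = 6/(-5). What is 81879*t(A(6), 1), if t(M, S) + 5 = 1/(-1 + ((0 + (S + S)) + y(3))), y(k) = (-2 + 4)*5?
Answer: -4421466/11 ≈ -4.0195e+5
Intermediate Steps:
A(I) = -6/5 (A(I) = 6*(-⅕) = -6/5)
y(k) = 10 (y(k) = 2*5 = 10)
t(M, S) = -5 + 1/(9 + 2*S) (t(M, S) = -5 + 1/(-1 + ((0 + (S + S)) + 10)) = -5 + 1/(-1 + ((0 + 2*S) + 10)) = -5 + 1/(-1 + (2*S + 10)) = -5 + 1/(-1 + (10 + 2*S)) = -5 + 1/(9 + 2*S))
81879*t(A(6), 1) = 81879*(2*(-22 - 5*1)/(9 + 2*1)) = 81879*(2*(-22 - 5)/(9 + 2)) = 81879*(2*(-27)/11) = 81879*(2*(1/11)*(-27)) = 81879*(-54/11) = -4421466/11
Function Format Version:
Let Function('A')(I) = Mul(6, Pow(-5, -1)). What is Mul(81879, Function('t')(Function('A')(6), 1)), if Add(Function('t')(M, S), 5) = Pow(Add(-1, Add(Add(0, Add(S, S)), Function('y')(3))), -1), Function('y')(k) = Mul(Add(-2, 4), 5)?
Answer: Rational(-4421466, 11) ≈ -4.0195e+5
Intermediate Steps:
Function('A')(I) = Rational(-6, 5) (Function('A')(I) = Mul(6, Rational(-1, 5)) = Rational(-6, 5))
Function('y')(k) = 10 (Function('y')(k) = Mul(2, 5) = 10)
Function('t')(M, S) = Add(-5, Pow(Add(9, Mul(2, S)), -1)) (Function('t')(M, S) = Add(-5, Pow(Add(-1, Add(Add(0, Add(S, S)), 10)), -1)) = Add(-5, Pow(Add(-1, Add(Add(0, Mul(2, S)), 10)), -1)) = Add(-5, Pow(Add(-1, Add(Mul(2, S), 10)), -1)) = Add(-5, Pow(Add(-1, Add(10, Mul(2, S))), -1)) = Add(-5, Pow(Add(9, Mul(2, S)), -1)))
Mul(81879, Function('t')(Function('A')(6), 1)) = Mul(81879, Mul(2, Pow(Add(9, Mul(2, 1)), -1), Add(-22, Mul(-5, 1)))) = Mul(81879, Mul(2, Pow(Add(9, 2), -1), Add(-22, -5))) = Mul(81879, Mul(2, Pow(11, -1), -27)) = Mul(81879, Mul(2, Rational(1, 11), -27)) = Mul(81879, Rational(-54, 11)) = Rational(-4421466, 11)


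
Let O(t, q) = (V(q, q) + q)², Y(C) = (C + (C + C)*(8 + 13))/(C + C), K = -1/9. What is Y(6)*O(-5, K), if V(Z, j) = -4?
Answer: 58867/162 ≈ 363.38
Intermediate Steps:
K = -⅑ (K = -1*⅑ = -⅑ ≈ -0.11111)
Y(C) = 43/2 (Y(C) = (C + (2*C)*21)/((2*C)) = (C + 42*C)*(1/(2*C)) = (43*C)*(1/(2*C)) = 43/2)
O(t, q) = (-4 + q)²
Y(6)*O(-5, K) = 43*(-4 - ⅑)²/2 = 43*(-37/9)²/2 = (43/2)*(1369/81) = 58867/162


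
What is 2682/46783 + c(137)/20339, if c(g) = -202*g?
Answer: -112738504/86501767 ≈ -1.3033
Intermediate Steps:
2682/46783 + c(137)/20339 = 2682/46783 - 202*137/20339 = 2682*(1/46783) - 27674*1/20339 = 2682/46783 - 27674/20339 = -112738504/86501767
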